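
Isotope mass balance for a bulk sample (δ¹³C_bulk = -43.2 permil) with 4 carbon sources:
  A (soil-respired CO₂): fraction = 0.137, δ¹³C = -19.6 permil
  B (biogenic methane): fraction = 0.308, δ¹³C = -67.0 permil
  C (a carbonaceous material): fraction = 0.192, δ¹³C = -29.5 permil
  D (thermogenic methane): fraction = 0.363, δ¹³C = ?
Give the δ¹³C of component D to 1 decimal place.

-39.2 permil

Isotope mass balance: δ_bulk = Σ fᵢ·δᵢ.
-43.2 = 0.137×(-19.6) + 0.308×(-67.0) + 0.192×(-29.5) + 0.363×δ_D
0.363·δ_D = -43.2 − (-28.985) = -14.215
δ_D = -14.215 / 0.363 = -39.16 permil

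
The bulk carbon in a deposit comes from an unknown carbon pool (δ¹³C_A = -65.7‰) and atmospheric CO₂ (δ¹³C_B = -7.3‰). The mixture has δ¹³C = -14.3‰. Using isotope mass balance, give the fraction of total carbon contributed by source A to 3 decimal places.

δ_mix = f_A·δ_A + (1 − f_A)·δ_B  ⇒  f_A = (δ_mix − δ_B)/(δ_A − δ_B)
f_A = (-14.3 − (-7.3)) / (-65.7 − (-7.3))
f_A = -7.0 / -58.4 = 0.1199

0.120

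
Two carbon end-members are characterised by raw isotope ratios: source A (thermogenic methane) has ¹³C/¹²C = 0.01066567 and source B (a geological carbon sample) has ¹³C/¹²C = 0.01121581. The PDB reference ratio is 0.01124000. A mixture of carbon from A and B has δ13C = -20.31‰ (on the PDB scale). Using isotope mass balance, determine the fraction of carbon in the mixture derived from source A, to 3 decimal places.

0.371

δ_A = (0.01066567/0.01124000 − 1)×1000 = (0.948903 − 1)×1000 = -51.097‰
δ_B = (0.01121581/0.01124000 − 1)×1000 = (0.997848 − 1)×1000 = -2.152‰
f_A = (δ_mix − δ_B)/(δ_A − δ_B) = (-20.31 − (-2.152))/(-51.097 − (-2.152))
f_A = -18.158 / -48.945 = 0.3710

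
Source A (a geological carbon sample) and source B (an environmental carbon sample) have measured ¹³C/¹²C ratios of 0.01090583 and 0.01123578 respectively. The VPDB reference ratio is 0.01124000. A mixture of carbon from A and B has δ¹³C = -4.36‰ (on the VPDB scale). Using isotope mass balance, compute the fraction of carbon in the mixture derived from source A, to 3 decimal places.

0.136

δ_A = (0.01090583/0.01124000 − 1)×1000 = (0.970270 − 1)×1000 = -29.730‰
δ_B = (0.01123578/0.01124000 − 1)×1000 = (0.999625 − 1)×1000 = -0.375‰
f_A = (δ_mix − δ_B)/(δ_A − δ_B) = (-4.36 − (-0.375))/(-29.730 − (-0.375))
f_A = -3.985 / -29.355 = 0.1357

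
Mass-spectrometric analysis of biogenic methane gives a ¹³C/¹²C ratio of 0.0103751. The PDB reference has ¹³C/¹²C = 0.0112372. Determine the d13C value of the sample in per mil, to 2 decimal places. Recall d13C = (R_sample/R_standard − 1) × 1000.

d13C = (R_sample / R_standard − 1) × 1000
R_sample / R_standard = 0.0103751 / 0.0112372 = 0.923282
d13C = (0.923282 − 1) × 1000 = -76.718 per mil

-76.72 per mil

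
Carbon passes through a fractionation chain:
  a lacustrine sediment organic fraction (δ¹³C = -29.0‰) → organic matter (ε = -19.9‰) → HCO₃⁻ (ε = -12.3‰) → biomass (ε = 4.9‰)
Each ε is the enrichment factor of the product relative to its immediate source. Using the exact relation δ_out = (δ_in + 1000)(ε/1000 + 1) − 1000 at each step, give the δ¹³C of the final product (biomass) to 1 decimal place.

-55.4‰

step 1: δ = (-29.00 + 1000)·(-19.9/1000 + 1) − 1000 = -48.32‰
step 2: δ = (-48.32 + 1000)·(-12.3/1000 + 1) − 1000 = -60.03‰
step 3: δ = (-60.03 + 1000)·(4.9/1000 + 1) − 1000 = -55.42‰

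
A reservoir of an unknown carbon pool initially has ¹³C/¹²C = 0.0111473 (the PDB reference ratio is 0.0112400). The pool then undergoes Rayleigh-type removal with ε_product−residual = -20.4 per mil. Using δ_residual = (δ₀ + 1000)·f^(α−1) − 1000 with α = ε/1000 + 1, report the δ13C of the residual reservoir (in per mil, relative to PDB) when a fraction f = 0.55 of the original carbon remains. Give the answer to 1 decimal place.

δ₀ = (0.0111473/0.0112400 − 1)×1000 = (0.991753 − 1)×1000 = -8.247 per mil
α − 1 = ε/1000 = -0.0204
f^(α−1) = 0.55^(-0.0204) = 1.012271
δ_res = (-8.247 + 1000) × 1.012271 − 1000 = 1003.922 − 1000 = 3.92 per mil

3.9 per mil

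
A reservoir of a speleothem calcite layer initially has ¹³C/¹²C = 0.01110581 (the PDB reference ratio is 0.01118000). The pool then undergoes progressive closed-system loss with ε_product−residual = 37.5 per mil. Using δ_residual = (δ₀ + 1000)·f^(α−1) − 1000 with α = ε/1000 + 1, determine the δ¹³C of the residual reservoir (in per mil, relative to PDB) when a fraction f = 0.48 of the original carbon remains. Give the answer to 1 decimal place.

-33.6 per mil

δ₀ = (0.01110581/0.01118000 − 1)×1000 = (0.993364 − 1)×1000 = -6.636 per mil
α − 1 = ε/1000 = 0.0375
f^(α−1) = 0.48^(0.0375) = 0.972851
δ_res = (-6.636 + 1000) × 0.972851 − 1000 = 966.396 − 1000 = -33.60 per mil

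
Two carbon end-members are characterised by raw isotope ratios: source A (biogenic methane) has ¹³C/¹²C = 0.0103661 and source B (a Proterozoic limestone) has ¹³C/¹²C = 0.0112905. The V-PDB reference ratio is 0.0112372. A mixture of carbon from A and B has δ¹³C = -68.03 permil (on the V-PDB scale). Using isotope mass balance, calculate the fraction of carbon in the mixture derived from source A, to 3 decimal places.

δ_A = (0.0103661/0.0112372 − 1)×1000 = (0.922481 − 1)×1000 = -77.519 permil
δ_B = (0.0112905/0.0112372 − 1)×1000 = (1.004743 − 1)×1000 = 4.743 permil
f_A = (δ_mix − δ_B)/(δ_A − δ_B) = (-68.03 − (4.743))/(-77.519 − (4.743))
f_A = -72.773 / -82.262 = 0.8846

0.885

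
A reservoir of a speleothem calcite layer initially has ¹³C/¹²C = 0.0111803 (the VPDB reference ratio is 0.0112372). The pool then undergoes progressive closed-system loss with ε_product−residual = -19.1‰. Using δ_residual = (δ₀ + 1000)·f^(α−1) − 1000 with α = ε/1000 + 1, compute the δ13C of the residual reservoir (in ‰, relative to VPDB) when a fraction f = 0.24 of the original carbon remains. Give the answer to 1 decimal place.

δ₀ = (0.0111803/0.0112372 − 1)×1000 = (0.994936 − 1)×1000 = -5.064‰
α − 1 = ε/1000 = -0.0191
f^(α−1) = 0.24^(-0.0191) = 1.027633
δ_res = (-5.064 + 1000) × 1.027633 − 1000 = 1022.429 − 1000 = 22.43‰

22.4‰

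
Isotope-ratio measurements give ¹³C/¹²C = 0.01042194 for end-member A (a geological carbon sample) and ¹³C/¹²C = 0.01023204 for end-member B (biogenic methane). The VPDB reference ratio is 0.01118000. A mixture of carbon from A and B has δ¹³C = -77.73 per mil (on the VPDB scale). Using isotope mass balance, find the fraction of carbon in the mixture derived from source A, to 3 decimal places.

δ_A = (0.01042194/0.01118000 − 1)×1000 = (0.932195 − 1)×1000 = -67.805 per mil
δ_B = (0.01023204/0.01118000 − 1)×1000 = (0.915209 − 1)×1000 = -84.791 per mil
f_A = (δ_mix − δ_B)/(δ_A − δ_B) = (-77.73 − (-84.791))/(-67.805 − (-84.791))
f_A = 7.061 / 16.986 = 0.4157

0.416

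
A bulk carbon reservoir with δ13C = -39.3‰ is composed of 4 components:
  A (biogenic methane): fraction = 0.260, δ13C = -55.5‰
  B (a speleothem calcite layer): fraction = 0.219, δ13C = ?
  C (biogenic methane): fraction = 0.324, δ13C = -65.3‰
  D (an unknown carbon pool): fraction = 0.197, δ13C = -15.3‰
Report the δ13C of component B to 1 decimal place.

-3.2‰

Isotope mass balance: δ_bulk = Σ fᵢ·δᵢ.
-39.3 = 0.260×(-55.5) + 0.219×δ_B + 0.324×(-65.3) + 0.197×(-15.3)
0.219·δ_B = -39.3 − (-38.601) = -0.699
δ_B = -0.699 / 0.219 = -3.19‰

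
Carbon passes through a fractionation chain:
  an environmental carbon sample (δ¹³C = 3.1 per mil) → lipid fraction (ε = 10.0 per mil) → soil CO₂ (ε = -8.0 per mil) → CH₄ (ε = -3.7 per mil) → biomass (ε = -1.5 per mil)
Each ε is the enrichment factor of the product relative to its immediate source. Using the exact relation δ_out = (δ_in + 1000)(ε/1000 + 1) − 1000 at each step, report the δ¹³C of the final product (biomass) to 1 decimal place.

step 1: δ = (3.10 + 1000)·(10.0/1000 + 1) − 1000 = 13.13 per mil
step 2: δ = (13.13 + 1000)·(-8.0/1000 + 1) − 1000 = 5.03 per mil
step 3: δ = (5.03 + 1000)·(-3.7/1000 + 1) − 1000 = 1.31 per mil
step 4: δ = (1.31 + 1000)·(-1.5/1000 + 1) − 1000 = -0.19 per mil

-0.2 per mil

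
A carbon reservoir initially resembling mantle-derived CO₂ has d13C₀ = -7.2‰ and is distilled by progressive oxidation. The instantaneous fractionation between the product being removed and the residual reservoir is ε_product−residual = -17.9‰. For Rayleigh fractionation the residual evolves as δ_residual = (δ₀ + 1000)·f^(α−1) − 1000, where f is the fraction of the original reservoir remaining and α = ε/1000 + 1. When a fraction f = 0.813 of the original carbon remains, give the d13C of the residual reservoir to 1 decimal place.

-3.5‰

Rayleigh residual: δ_res = (δ₀ + 1000)·f^(α−1) − 1000
α = ε/1000 + 1 = 0.98210, so α − 1 = -0.01790
f^(α−1) = 0.813^(-0.01790) = 1.003713
δ_res = (-7.2 + 1000) × 1.003713 − 1000 = 996.486 − 1000 = -3.51‰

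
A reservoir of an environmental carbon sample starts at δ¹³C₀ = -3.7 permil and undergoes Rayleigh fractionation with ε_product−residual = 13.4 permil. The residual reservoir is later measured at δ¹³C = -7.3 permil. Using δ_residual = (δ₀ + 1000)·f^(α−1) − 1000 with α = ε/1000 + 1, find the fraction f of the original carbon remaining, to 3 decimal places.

α − 1 = ε/1000 = 0.0134
(δ_res + 1000)/(δ₀ + 1000) = (-7.3 + 1000)/(-3.7 + 1000) = 992.7/996.3 = 0.996387
f = 0.996387^(1/0.0134) = exp(ln(0.996387)/0.0134) = exp(-0.00362/0.0134)
f = exp(-0.2701) = 0.7633

0.763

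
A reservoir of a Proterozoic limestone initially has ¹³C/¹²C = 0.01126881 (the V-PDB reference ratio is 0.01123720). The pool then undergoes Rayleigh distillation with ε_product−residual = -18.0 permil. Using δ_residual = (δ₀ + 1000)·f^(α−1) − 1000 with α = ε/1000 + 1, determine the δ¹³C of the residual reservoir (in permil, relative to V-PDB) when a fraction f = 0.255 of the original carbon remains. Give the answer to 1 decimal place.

δ₀ = (0.01126881/0.01123720 − 1)×1000 = (1.002813 − 1)×1000 = 2.813 permil
α − 1 = ε/1000 = -0.0180
f^(α−1) = 0.255^(-0.0180) = 1.024902
δ_res = (2.813 + 1000) × 1.024902 − 1000 = 1027.785 − 1000 = 27.78 permil

27.8 permil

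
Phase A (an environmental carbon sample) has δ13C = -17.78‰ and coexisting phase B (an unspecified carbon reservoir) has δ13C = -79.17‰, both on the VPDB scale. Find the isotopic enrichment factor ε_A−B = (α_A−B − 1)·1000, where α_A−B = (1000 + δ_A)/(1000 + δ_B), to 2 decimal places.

66.67‰

α_A−B = (1000 + -17.78) / (1000 + -79.17) = 982.22 / 920.83 = 1.066668
ε_A−B = (1.066668 − 1) × 1000 = 66.668‰
(The approximation ε ≈ δ_A − δ_B would give 61.39‰.)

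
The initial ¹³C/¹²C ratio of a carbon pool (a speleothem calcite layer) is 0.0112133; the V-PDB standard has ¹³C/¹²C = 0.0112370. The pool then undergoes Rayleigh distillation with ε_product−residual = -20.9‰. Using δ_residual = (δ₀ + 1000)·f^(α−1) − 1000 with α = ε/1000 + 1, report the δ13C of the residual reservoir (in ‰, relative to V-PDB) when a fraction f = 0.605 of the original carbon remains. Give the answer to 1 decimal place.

δ₀ = (0.0112133/0.0112370 − 1)×1000 = (0.997891 − 1)×1000 = -2.109‰
α − 1 = ε/1000 = -0.0209
f^(α−1) = 0.605^(-0.0209) = 1.010558
δ_res = (-2.109 + 1000) × 1.010558 − 1000 = 1008.427 − 1000 = 8.43‰

8.4‰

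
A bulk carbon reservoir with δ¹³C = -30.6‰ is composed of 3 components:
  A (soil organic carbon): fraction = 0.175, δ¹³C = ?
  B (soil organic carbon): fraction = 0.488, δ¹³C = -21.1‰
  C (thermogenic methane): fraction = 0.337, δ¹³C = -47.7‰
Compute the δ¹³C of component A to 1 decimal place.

Isotope mass balance: δ_bulk = Σ fᵢ·δᵢ.
-30.6 = 0.175×δ_A + 0.488×(-21.1) + 0.337×(-47.7)
0.175·δ_A = -30.6 − (-26.372) = -4.228
δ_A = -4.228 / 0.175 = -24.16‰

-24.2‰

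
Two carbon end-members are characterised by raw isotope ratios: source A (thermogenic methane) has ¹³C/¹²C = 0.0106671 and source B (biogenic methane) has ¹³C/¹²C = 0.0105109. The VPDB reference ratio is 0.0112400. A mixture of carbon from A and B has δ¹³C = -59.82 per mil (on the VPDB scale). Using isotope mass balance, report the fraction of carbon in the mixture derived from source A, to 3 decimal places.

δ_A = (0.0106671/0.0112400 − 1)×1000 = (0.949030 − 1)×1000 = -50.970 per mil
δ_B = (0.0105109/0.0112400 − 1)×1000 = (0.935133 − 1)×1000 = -64.867 per mil
f_A = (δ_mix − δ_B)/(δ_A − δ_B) = (-59.82 − (-64.867))/(-50.970 − (-64.867))
f_A = 5.047 / 13.897 = 0.3631

0.363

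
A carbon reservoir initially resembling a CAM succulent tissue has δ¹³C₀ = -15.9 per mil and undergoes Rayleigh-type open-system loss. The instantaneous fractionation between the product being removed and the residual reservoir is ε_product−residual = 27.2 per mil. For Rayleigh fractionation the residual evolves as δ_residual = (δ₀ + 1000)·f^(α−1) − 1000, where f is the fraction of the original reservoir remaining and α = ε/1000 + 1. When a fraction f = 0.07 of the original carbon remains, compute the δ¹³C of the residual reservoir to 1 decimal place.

-84.6 per mil

Rayleigh residual: δ_res = (δ₀ + 1000)·f^(α−1) − 1000
α = ε/1000 + 1 = 1.02720, so α − 1 = 0.02720
f^(α−1) = 0.07^(0.02720) = 0.930222
δ_res = (-15.9 + 1000) × 0.930222 − 1000 = 915.432 − 1000 = -84.57 per mil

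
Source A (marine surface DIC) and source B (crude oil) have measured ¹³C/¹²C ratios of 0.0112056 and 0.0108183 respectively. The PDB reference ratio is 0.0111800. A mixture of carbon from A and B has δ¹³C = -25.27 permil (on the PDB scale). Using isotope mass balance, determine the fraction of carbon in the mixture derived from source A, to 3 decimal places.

0.204

δ_A = (0.0112056/0.0111800 − 1)×1000 = (1.002290 − 1)×1000 = 2.290 permil
δ_B = (0.0108183/0.0111800 − 1)×1000 = (0.967648 − 1)×1000 = -32.352 permil
f_A = (δ_mix − δ_B)/(δ_A − δ_B) = (-25.27 − (-32.352))/(2.290 − (-32.352))
f_A = 7.082 / 34.642 = 0.2044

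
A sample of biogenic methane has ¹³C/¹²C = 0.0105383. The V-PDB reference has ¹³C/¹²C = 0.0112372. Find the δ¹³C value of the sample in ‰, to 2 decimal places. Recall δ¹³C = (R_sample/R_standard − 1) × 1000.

-62.20‰

δ¹³C = (R_sample / R_standard − 1) × 1000
R_sample / R_standard = 0.0105383 / 0.0112372 = 0.937805
δ¹³C = (0.937805 − 1) × 1000 = -62.195‰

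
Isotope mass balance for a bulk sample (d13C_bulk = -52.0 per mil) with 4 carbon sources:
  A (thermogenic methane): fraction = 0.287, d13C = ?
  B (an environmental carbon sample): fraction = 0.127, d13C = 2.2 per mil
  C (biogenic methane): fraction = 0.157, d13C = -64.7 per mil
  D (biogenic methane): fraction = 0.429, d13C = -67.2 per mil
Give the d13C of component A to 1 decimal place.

Isotope mass balance: δ_bulk = Σ fᵢ·δᵢ.
-52.0 = 0.287×δ_A + 0.127×(2.2) + 0.157×(-64.7) + 0.429×(-67.2)
0.287·δ_A = -52.0 − (-38.707) = -13.293
δ_A = -13.293 / 0.287 = -46.32 per mil

-46.3 per mil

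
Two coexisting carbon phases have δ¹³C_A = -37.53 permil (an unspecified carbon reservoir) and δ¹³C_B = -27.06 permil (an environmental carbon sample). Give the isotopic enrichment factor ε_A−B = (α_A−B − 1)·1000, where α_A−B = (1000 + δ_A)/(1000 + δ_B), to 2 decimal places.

-10.76 permil

α_A−B = (1000 + -37.53) / (1000 + -27.06) = 962.47 / 972.94 = 0.989239
ε_A−B = (0.989239 − 1) × 1000 = -10.761 permil
(The approximation ε ≈ δ_A − δ_B would give -10.47 permil.)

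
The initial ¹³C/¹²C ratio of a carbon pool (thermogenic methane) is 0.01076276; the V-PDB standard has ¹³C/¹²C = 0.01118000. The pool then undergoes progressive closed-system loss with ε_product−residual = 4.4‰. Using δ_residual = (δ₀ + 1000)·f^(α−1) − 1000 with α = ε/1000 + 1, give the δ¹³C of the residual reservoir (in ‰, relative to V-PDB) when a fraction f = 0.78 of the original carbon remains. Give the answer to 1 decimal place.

-38.4‰

δ₀ = (0.01076276/0.01118000 − 1)×1000 = (0.962680 − 1)×1000 = -37.320‰
α − 1 = ε/1000 = 0.0044
f^(α−1) = 0.78^(0.0044) = 0.998907
δ_res = (-37.320 + 1000) × 0.998907 − 1000 = 961.628 − 1000 = -38.37‰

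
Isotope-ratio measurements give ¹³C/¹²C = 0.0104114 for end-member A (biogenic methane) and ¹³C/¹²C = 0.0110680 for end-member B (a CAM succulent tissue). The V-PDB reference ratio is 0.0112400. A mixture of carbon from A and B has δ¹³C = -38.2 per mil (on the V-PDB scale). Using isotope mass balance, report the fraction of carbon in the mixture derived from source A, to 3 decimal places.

0.392

δ_A = (0.0104114/0.0112400 − 1)×1000 = (0.926281 − 1)×1000 = -73.719 per mil
δ_B = (0.0110680/0.0112400 − 1)×1000 = (0.984698 − 1)×1000 = -15.302 per mil
f_A = (δ_mix − δ_B)/(δ_A − δ_B) = (-38.2 − (-15.302))/(-73.719 − (-15.302))
f_A = -22.898 / -58.416 = 0.3920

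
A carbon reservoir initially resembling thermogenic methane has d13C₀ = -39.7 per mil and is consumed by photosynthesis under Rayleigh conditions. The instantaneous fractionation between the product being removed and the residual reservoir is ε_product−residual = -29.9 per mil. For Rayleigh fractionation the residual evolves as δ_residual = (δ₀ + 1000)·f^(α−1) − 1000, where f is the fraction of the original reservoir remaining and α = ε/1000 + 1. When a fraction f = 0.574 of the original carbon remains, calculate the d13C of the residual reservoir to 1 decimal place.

Rayleigh residual: δ_res = (δ₀ + 1000)·f^(α−1) − 1000
α = ε/1000 + 1 = 0.97010, so α − 1 = -0.02990
f^(α−1) = 0.574^(-0.02990) = 1.016737
δ_res = (-39.7 + 1000) × 1.016737 − 1000 = 976.372 − 1000 = -23.63 per mil

-23.6 per mil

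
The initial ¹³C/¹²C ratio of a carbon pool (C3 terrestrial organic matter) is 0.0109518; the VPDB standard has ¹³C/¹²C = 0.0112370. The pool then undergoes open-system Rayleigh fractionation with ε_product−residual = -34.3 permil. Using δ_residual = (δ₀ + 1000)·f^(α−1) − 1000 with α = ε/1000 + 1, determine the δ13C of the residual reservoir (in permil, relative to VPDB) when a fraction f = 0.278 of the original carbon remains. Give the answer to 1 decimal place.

δ₀ = (0.0109518/0.0112370 − 1)×1000 = (0.974620 − 1)×1000 = -25.380 permil
α − 1 = ε/1000 = -0.0343
f^(α−1) = 0.278^(-0.0343) = 1.044887
δ_res = (-25.380 + 1000) × 1.044887 − 1000 = 1018.367 − 1000 = 18.37 permil

18.4 permil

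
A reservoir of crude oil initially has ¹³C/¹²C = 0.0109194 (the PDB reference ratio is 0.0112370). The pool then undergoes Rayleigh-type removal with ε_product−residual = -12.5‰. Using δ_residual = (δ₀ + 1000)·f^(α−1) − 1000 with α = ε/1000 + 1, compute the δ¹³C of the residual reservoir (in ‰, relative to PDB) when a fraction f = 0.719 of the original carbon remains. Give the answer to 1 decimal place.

-24.2‰

δ₀ = (0.0109194/0.0112370 − 1)×1000 = (0.971736 − 1)×1000 = -28.264‰
α − 1 = ε/1000 = -0.0125
f^(α−1) = 0.719^(-0.0125) = 1.004132
δ_res = (-28.264 + 1000) × 1.004132 − 1000 = 975.752 − 1000 = -24.25‰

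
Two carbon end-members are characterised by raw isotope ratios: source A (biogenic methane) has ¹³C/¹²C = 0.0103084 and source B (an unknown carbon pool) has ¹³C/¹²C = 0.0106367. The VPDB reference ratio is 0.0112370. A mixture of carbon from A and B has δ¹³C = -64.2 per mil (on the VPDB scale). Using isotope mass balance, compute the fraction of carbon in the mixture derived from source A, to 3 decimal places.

δ_A = (0.0103084/0.0112370 − 1)×1000 = (0.917362 − 1)×1000 = -82.638 per mil
δ_B = (0.0106367/0.0112370 − 1)×1000 = (0.946578 − 1)×1000 = -53.422 per mil
f_A = (δ_mix − δ_B)/(δ_A − δ_B) = (-64.2 − (-53.422))/(-82.638 − (-53.422))
f_A = -10.778 / -29.216 = 0.3689

0.369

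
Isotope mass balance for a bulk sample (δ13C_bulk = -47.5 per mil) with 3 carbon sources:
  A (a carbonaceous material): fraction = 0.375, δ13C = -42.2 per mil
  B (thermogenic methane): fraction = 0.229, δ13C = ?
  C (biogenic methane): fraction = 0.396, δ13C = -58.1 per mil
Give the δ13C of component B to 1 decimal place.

Isotope mass balance: δ_bulk = Σ fᵢ·δᵢ.
-47.5 = 0.375×(-42.2) + 0.229×δ_B + 0.396×(-58.1)
0.229·δ_B = -47.5 − (-38.833) = -8.667
δ_B = -8.667 / 0.229 = -37.85 per mil

-37.8 per mil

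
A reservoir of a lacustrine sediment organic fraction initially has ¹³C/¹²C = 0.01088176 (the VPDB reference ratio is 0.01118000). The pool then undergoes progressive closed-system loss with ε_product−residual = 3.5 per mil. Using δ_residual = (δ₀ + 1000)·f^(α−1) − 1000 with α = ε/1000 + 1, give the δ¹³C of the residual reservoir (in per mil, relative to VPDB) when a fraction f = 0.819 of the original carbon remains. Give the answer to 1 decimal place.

δ₀ = (0.01088176/0.01118000 − 1)×1000 = (0.973324 − 1)×1000 = -26.676 per mil
α − 1 = ε/1000 = 0.0035
f^(α−1) = 0.819^(0.0035) = 0.999301
δ_res = (-26.676 + 1000) × 0.999301 − 1000 = 972.644 − 1000 = -27.36 per mil

-27.4 per mil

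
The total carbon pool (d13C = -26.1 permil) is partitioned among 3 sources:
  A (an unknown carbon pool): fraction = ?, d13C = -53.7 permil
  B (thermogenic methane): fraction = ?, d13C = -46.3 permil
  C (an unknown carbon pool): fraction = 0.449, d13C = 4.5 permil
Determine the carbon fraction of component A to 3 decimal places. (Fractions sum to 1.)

Let f_A and f_B be the unknown fractions; fractions sum to 1 so f_A + f_B = 0.551.
Mass balance: Σ fᵢ·δᵢ = δ_bulk ⇒ f_A·(-53.7) + f_B·(-46.3) = -26.1 − (2.021) = -28.120
Substitute f_B = 0.551 − f_A:
f_A·(-53.7 − -46.3) = -28.120 − 0.551×(-46.3) = -2.609
f_A = -2.609 / -7.4 = 0.3526

0.353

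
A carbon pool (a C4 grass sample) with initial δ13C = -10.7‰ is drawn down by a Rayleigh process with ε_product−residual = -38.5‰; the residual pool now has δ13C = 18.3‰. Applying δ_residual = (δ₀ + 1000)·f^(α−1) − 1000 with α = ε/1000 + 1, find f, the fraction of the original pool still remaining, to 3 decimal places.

α − 1 = ε/1000 = -0.0385
(δ_res + 1000)/(δ₀ + 1000) = (18.3 + 1000)/(-10.7 + 1000) = 1018.3/989.3 = 1.029314
f = 1.029314^(1/-0.0385) = exp(ln(1.029314)/-0.0385) = exp(0.02889/-0.0385)
f = exp(-0.7504) = 0.4722

0.472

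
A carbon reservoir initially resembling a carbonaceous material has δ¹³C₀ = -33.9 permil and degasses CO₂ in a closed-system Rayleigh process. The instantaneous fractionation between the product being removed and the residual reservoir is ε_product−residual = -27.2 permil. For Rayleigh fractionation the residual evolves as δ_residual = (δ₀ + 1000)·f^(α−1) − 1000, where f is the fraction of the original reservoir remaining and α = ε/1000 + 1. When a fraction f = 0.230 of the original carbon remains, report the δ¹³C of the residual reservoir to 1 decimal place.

Rayleigh residual: δ_res = (δ₀ + 1000)·f^(α−1) − 1000
α = ε/1000 + 1 = 0.97280, so α − 1 = -0.02720
f^(α−1) = 0.230^(-0.02720) = 1.040785
δ_res = (-33.9 + 1000) × 1.040785 − 1000 = 1005.502 − 1000 = 5.50 permil

5.5 permil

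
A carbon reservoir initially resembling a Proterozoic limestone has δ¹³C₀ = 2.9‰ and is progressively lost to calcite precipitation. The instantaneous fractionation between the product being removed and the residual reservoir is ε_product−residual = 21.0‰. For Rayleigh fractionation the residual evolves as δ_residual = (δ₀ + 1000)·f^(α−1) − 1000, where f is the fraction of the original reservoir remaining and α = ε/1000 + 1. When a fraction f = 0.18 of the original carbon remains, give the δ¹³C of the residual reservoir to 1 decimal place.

Rayleigh residual: δ_res = (δ₀ + 1000)·f^(α−1) − 1000
α = ε/1000 + 1 = 1.02100, so α − 1 = 0.02100
f^(α−1) = 0.18^(0.02100) = 0.964630
δ_res = (2.9 + 1000) × 0.964630 − 1000 = 967.427 − 1000 = -32.57‰

-32.6‰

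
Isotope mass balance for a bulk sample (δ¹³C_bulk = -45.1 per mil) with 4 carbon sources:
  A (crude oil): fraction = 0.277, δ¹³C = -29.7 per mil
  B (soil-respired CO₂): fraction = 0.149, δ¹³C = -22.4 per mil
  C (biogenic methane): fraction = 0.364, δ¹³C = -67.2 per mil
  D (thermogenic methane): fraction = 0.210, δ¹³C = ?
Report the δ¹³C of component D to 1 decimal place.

-43.2 per mil

Isotope mass balance: δ_bulk = Σ fᵢ·δᵢ.
-45.1 = 0.277×(-29.7) + 0.149×(-22.4) + 0.364×(-67.2) + 0.210×δ_D
0.210·δ_D = -45.1 − (-36.025) = -9.075
δ_D = -9.075 / 0.210 = -43.21 per mil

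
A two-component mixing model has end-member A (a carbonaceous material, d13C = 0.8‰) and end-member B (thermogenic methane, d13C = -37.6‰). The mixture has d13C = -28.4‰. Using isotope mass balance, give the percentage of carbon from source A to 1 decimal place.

δ_mix = f_A·δ_A + (1 − f_A)·δ_B  ⇒  f_A = (δ_mix − δ_B)/(δ_A − δ_B)
f_A = (-28.4 − (-37.6)) / (0.8 − (-37.6))
f_A = 9.2 / 38.4 = 0.2396

24.0%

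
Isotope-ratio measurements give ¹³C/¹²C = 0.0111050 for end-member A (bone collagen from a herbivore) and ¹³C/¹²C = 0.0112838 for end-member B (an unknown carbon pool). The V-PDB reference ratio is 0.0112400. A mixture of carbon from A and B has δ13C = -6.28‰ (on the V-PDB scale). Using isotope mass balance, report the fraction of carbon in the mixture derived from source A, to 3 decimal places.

0.640

δ_A = (0.0111050/0.0112400 − 1)×1000 = (0.987989 − 1)×1000 = -12.011‰
δ_B = (0.0112838/0.0112400 − 1)×1000 = (1.003897 − 1)×1000 = 3.897‰
f_A = (δ_mix − δ_B)/(δ_A − δ_B) = (-6.28 − (3.897))/(-12.011 − (3.897))
f_A = -10.177 / -15.907 = 0.6397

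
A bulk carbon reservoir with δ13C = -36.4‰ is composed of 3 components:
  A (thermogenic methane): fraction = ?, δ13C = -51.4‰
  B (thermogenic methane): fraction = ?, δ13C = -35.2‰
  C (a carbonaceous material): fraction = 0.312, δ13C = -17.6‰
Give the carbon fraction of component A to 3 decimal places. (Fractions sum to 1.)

0.413

Let f_A and f_B be the unknown fractions; fractions sum to 1 so f_A + f_B = 0.688.
Mass balance: Σ fᵢ·δᵢ = δ_bulk ⇒ f_A·(-51.4) + f_B·(-35.2) = -36.4 − (-5.491) = -30.909
Substitute f_B = 0.688 − f_A:
f_A·(-51.4 − -35.2) = -30.909 − 0.688×(-35.2) = -6.691
f_A = -6.691 / -16.2 = 0.4130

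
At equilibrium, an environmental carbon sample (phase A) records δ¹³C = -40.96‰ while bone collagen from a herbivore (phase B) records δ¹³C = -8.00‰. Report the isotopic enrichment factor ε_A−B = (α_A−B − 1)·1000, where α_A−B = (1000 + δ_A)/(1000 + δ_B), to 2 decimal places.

-33.23‰

α_A−B = (1000 + -40.96) / (1000 + -8.00) = 959.04 / 992.00 = 0.966774
ε_A−B = (0.966774 − 1) × 1000 = -33.226‰
(The approximation ε ≈ δ_A − δ_B would give -32.96‰.)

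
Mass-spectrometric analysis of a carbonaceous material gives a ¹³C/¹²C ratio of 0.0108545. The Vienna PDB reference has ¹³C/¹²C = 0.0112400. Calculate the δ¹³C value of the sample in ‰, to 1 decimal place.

-34.3‰

δ¹³C = (R_sample / R_standard − 1) × 1000
R_sample / R_standard = 0.0108545 / 0.0112400 = 0.965703
δ¹³C = (0.965703 − 1) × 1000 = -34.30‰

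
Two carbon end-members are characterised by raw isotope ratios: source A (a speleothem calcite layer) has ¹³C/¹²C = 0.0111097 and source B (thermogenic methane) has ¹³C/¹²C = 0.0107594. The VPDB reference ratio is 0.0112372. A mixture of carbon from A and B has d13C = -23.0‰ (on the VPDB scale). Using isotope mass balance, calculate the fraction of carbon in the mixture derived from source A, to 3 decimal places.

δ_A = (0.0111097/0.0112372 − 1)×1000 = (0.988654 − 1)×1000 = -11.346‰
δ_B = (0.0107594/0.0112372 − 1)×1000 = (0.957481 − 1)×1000 = -42.519‰
f_A = (δ_mix − δ_B)/(δ_A − δ_B) = (-23.0 − (-42.519))/(-11.346 − (-42.519))
f_A = 19.519 / 31.173 = 0.6262

0.626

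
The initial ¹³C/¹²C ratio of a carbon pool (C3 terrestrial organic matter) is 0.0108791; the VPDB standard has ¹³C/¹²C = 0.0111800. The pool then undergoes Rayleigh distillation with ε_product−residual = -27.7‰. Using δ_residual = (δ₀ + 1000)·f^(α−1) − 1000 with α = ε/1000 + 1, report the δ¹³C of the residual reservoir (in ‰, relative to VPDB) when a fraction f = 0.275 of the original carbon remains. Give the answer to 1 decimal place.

8.5‰

δ₀ = (0.0108791/0.0111800 − 1)×1000 = (0.973086 − 1)×1000 = -26.914‰
α − 1 = ε/1000 = -0.0277
f^(α−1) = 0.275^(-0.0277) = 1.036407
δ_res = (-26.914 + 1000) × 1.036407 − 1000 = 1008.513 − 1000 = 8.51‰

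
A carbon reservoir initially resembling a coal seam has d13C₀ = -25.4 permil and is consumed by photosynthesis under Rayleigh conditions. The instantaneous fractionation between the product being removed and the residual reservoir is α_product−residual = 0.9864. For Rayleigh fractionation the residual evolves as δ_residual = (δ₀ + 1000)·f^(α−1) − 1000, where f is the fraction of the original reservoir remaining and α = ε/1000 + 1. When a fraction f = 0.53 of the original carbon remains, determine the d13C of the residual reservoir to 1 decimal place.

-16.9 permil

Rayleigh residual: δ_res = (δ₀ + 1000)·f^(α−1) − 1000
α − 1 = -0.01360
f^(α−1) = 0.53^(-0.01360) = 1.008672
δ_res = (-25.4 + 1000) × 1.008672 − 1000 = 983.051 − 1000 = -16.95 permil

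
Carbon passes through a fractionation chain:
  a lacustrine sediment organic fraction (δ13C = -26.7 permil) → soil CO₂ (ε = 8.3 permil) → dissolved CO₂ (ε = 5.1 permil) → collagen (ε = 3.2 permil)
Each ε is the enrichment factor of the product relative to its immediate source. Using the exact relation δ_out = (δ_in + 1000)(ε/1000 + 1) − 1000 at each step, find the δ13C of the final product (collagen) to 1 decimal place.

-10.5 permil

step 1: δ = (-26.70 + 1000)·(8.3/1000 + 1) − 1000 = -18.62 permil
step 2: δ = (-18.62 + 1000)·(5.1/1000 + 1) − 1000 = -13.62 permil
step 3: δ = (-13.62 + 1000)·(3.2/1000 + 1) − 1000 = -10.46 permil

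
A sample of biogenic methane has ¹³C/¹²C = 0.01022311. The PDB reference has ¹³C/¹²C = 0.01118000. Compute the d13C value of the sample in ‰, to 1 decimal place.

d13C = (R_sample / R_standard − 1) × 1000
R_sample / R_standard = 0.01022311 / 0.01118000 = 0.914411
d13C = (0.914411 − 1) × 1000 = -85.59‰

-85.6‰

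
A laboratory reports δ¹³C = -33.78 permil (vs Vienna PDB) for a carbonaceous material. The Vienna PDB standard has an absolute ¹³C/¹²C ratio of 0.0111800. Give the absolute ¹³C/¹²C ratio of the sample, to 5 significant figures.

0.010802

R_sample = R_standard × (δ¹³C/1000 + 1)
R_sample = 0.0111800 × (-33.78/1000 + 1) = 0.0111800 × 0.966220
R_sample = 0.0108023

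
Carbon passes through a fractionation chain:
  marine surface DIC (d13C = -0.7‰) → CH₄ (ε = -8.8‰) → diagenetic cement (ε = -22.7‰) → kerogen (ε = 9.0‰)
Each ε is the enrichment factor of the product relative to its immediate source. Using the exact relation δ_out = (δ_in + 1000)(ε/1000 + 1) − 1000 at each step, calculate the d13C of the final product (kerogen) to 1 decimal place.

step 1: δ = (-0.70 + 1000)·(-8.8/1000 + 1) − 1000 = -9.49‰
step 2: δ = (-9.49 + 1000)·(-22.7/1000 + 1) − 1000 = -31.98‰
step 3: δ = (-31.98 + 1000)·(9.0/1000 + 1) − 1000 = -23.27‰

-23.3‰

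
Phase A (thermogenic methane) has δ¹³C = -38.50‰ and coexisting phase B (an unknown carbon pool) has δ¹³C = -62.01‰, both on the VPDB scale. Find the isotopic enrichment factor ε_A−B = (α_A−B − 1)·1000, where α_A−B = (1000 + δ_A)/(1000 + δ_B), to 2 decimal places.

25.06‰

α_A−B = (1000 + -38.50) / (1000 + -62.01) = 961.50 / 937.99 = 1.025064
ε_A−B = (1.025064 − 1) × 1000 = 25.064‰
(The approximation ε ≈ δ_A − δ_B would give 23.51‰.)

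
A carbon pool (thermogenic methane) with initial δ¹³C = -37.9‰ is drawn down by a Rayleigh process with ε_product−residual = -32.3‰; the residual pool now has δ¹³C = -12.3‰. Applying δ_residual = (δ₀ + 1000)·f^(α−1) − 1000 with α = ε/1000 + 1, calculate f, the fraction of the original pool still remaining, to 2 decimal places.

0.44

α − 1 = ε/1000 = -0.0323
(δ_res + 1000)/(δ₀ + 1000) = (-12.3 + 1000)/(-37.9 + 1000) = 987.7/962.1 = 1.026608
f = 1.026608^(1/-0.0323) = exp(ln(1.026608)/-0.0323) = exp(0.02626/-0.0323)
f = exp(-0.8130) = 0.4435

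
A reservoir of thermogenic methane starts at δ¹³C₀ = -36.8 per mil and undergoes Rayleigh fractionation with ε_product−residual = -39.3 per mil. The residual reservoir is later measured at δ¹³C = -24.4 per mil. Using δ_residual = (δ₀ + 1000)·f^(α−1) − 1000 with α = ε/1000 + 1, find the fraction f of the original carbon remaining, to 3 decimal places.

α − 1 = ε/1000 = -0.0393
(δ_res + 1000)/(δ₀ + 1000) = (-24.4 + 1000)/(-36.8 + 1000) = 975.6/963.2 = 1.012874
f = 1.012874^(1/-0.0393) = exp(ln(1.012874)/-0.0393) = exp(0.01279/-0.0393)
f = exp(-0.3255) = 0.7222

0.722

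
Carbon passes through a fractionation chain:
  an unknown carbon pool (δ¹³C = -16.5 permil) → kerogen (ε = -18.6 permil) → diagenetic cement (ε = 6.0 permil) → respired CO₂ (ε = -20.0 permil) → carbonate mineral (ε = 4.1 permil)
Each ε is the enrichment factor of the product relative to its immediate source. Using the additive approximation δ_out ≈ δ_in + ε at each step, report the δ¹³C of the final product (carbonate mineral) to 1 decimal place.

step 1: δ ≈ -16.5 + (-18.6) = -35.1 permil
step 2: δ ≈ -35.1 + (6.0) = -29.1 permil
step 3: δ ≈ -29.1 + (-20.0) = -49.1 permil
step 4: δ ≈ -49.1 + (4.1) = -45.0 permil

-45.0 permil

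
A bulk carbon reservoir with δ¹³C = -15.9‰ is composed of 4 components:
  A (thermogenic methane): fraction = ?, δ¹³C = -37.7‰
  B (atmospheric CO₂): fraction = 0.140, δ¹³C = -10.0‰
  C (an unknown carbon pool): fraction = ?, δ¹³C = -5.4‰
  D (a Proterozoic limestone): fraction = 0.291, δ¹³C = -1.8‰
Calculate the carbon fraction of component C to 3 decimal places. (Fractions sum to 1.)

0.231

Let f_C and f_A be the unknown fractions; fractions sum to 1 so f_C + f_A = 0.569.
Mass balance: Σ fᵢ·δᵢ = δ_bulk ⇒ f_C·(-5.4) + f_A·(-37.7) = -15.9 − (-1.924) = -13.976
Substitute f_A = 0.569 − f_C:
f_C·(-5.4 − -37.7) = -13.976 − 0.569×(-37.7) = 7.475
f_C = 7.475 / 32.3 = 0.2314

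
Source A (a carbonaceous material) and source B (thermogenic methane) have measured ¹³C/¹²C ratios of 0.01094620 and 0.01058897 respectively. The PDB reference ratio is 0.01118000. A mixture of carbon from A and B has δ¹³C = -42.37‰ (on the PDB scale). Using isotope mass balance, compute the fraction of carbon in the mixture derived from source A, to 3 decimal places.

δ_A = (0.01094620/0.01118000 − 1)×1000 = (0.979088 − 1)×1000 = -20.912‰
δ_B = (0.01058897/0.01118000 − 1)×1000 = (0.947135 − 1)×1000 = -52.865‰
f_A = (δ_mix − δ_B)/(δ_A − δ_B) = (-42.37 − (-52.865))/(-20.912 − (-52.865))
f_A = 10.495 / 31.953 = 0.3285

0.328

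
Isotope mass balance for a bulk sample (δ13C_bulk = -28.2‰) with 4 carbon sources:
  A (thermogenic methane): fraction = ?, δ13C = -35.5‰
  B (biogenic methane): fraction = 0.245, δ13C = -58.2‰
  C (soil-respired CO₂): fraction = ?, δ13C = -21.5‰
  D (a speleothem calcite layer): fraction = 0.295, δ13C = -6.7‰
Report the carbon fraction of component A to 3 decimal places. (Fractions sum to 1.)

Let f_A and f_C be the unknown fractions; fractions sum to 1 so f_A + f_C = 0.460.
Mass balance: Σ fᵢ·δᵢ = δ_bulk ⇒ f_A·(-35.5) + f_C·(-21.5) = -28.2 − (-16.236) = -11.964
Substitute f_C = 0.460 − f_A:
f_A·(-35.5 − -21.5) = -11.964 − 0.460×(-21.5) = -2.074
f_A = -2.074 / -14.0 = 0.1482

0.148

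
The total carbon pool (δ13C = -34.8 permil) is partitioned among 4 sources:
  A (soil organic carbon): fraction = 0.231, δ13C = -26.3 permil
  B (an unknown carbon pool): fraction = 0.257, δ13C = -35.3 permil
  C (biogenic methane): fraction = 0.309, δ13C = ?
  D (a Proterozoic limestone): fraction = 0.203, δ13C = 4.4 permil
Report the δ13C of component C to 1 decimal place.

Isotope mass balance: δ_bulk = Σ fᵢ·δᵢ.
-34.8 = 0.231×(-26.3) + 0.257×(-35.3) + 0.309×δ_C + 0.203×(4.4)
0.309·δ_C = -34.8 − (-14.254) = -20.546
δ_C = -20.546 / 0.309 = -66.49 permil

-66.5 permil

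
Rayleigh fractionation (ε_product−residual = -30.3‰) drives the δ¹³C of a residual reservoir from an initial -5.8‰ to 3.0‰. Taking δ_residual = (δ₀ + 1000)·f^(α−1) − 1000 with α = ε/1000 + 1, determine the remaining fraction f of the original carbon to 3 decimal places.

α − 1 = ε/1000 = -0.0303
(δ_res + 1000)/(δ₀ + 1000) = (3.0 + 1000)/(-5.8 + 1000) = 1003.0/994.2 = 1.008851
f = 1.008851^(1/-0.0303) = exp(ln(1.008851)/-0.0303) = exp(0.00881/-0.0303)
f = exp(-0.2908) = 0.7476

0.748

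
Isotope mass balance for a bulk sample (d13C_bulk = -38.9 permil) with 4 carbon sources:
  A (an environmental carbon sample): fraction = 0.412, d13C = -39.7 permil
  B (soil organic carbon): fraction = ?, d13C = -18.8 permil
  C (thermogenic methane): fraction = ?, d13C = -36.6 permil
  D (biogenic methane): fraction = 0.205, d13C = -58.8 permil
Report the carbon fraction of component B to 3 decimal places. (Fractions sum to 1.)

0.198

Let f_B and f_C be the unknown fractions; fractions sum to 1 so f_B + f_C = 0.383.
Mass balance: Σ fᵢ·δᵢ = δ_bulk ⇒ f_B·(-18.8) + f_C·(-36.6) = -38.9 − (-28.410) = -10.490
Substitute f_C = 0.383 − f_B:
f_B·(-18.8 − -36.6) = -10.490 − 0.383×(-36.6) = 3.528
f_B = 3.528 / 17.8 = 0.1982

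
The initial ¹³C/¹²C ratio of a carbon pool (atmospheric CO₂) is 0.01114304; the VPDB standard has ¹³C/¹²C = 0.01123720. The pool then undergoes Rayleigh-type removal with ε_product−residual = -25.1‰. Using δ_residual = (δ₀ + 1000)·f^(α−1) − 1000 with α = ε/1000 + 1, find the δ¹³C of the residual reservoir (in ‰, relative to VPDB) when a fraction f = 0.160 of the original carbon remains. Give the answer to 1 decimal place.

38.3‰

δ₀ = (0.01114304/0.01123720 − 1)×1000 = (0.991621 − 1)×1000 = -8.379‰
α − 1 = ε/1000 = -0.0251
f^(α−1) = 0.160^(-0.0251) = 1.047072
δ_res = (-8.379 + 1000) × 1.047072 − 1000 = 1038.298 − 1000 = 38.30‰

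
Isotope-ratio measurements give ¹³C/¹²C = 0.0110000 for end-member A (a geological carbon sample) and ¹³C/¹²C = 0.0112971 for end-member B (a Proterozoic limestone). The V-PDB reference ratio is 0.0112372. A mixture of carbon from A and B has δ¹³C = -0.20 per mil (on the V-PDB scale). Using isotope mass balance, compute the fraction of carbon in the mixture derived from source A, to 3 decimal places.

0.209

δ_A = (0.0110000/0.0112372 − 1)×1000 = (0.978892 − 1)×1000 = -21.108 per mil
δ_B = (0.0112971/0.0112372 − 1)×1000 = (1.005331 − 1)×1000 = 5.331 per mil
f_A = (δ_mix − δ_B)/(δ_A − δ_B) = (-0.20 − (5.331))/(-21.108 − (5.331))
f_A = -5.531 / -26.439 = 0.2092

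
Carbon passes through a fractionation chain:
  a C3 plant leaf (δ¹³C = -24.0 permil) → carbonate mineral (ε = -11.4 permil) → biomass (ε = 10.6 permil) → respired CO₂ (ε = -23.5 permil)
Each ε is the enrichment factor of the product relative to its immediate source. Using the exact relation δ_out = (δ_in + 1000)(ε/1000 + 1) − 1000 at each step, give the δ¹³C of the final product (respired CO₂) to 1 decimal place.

-47.8 permil

step 1: δ = (-24.00 + 1000)·(-11.4/1000 + 1) − 1000 = -35.13 permil
step 2: δ = (-35.13 + 1000)·(10.6/1000 + 1) − 1000 = -24.90 permil
step 3: δ = (-24.90 + 1000)·(-23.5/1000 + 1) − 1000 = -47.81 permil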